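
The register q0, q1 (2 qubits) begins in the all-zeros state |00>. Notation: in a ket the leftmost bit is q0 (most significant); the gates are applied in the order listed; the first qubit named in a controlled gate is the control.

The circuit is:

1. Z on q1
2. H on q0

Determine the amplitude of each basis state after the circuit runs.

The resulting statevector has amplitude sqrt(2)/2 on |00>, 0 on |01>, sqrt(2)/2 on |10>, 0 on |11>.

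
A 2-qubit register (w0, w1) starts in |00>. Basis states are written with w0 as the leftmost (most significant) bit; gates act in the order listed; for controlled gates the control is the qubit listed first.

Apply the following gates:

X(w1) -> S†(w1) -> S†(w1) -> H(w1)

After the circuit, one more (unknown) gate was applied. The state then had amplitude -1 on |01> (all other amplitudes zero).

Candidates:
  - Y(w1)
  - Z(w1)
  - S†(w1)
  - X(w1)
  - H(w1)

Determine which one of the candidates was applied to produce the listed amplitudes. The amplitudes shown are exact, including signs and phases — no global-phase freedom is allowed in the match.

The unique candidate consistent with the amplitudes is H(w1).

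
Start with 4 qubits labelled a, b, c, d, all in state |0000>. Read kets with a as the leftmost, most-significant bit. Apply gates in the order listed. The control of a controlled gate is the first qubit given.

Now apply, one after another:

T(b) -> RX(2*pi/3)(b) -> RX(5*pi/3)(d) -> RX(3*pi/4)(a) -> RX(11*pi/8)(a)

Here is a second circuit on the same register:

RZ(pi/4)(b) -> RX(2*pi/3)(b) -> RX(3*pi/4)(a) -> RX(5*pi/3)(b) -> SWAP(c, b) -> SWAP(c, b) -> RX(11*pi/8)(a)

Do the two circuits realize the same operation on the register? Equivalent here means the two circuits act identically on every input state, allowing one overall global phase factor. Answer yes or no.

No, they are not equivalent — no single phase factor reconciles the two unitaries.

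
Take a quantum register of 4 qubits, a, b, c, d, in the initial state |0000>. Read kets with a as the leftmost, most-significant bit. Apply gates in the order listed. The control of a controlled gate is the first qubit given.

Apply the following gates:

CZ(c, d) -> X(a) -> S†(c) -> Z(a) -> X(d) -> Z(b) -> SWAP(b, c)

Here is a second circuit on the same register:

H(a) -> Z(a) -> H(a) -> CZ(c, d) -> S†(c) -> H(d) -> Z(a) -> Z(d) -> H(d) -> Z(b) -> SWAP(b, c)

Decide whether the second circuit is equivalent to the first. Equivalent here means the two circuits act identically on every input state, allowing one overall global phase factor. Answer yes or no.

Yes — the two circuits implement the same unitary up to a global phase.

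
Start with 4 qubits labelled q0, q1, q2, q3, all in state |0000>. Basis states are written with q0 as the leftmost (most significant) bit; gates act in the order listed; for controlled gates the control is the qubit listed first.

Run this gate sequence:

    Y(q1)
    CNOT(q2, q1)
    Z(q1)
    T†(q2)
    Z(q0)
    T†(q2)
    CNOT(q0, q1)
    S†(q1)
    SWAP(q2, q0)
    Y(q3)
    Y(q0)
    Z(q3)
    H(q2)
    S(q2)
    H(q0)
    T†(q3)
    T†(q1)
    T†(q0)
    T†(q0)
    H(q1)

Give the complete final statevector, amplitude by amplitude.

The resulting statevector has amplitude 0 on |0000>, sqrt(2)*I/4 on |0001>, 0 on |0010>, -sqrt(2)/4 on |0011>, 0 on |0100>, -sqrt(2)*I/4 on |0101>, 0 on |0110>, sqrt(2)/4 on |0111>, 0 on |1000>, -sqrt(2)/4 on |1001>, 0 on |1010>, -sqrt(2)*I/4 on |1011>, 0 on |1100>, sqrt(2)/4 on |1101>, 0 on |1110>, sqrt(2)*I/4 on |1111>.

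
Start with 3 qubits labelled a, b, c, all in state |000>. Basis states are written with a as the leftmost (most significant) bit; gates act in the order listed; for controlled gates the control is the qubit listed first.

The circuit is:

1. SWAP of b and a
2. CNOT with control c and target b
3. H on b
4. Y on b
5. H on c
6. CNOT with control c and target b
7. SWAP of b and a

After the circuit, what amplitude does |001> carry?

|001> carries amplitude I/2 in the final state.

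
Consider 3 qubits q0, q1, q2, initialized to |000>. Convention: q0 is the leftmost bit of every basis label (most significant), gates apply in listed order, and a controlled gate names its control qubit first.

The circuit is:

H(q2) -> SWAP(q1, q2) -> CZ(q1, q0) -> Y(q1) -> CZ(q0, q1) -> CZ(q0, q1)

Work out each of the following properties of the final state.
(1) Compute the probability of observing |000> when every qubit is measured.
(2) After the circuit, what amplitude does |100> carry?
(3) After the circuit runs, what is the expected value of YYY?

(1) A full measurement returns |000> with probability 1/2.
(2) The amplitude on |100> is 0.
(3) In the final state, YYY has expectation 0.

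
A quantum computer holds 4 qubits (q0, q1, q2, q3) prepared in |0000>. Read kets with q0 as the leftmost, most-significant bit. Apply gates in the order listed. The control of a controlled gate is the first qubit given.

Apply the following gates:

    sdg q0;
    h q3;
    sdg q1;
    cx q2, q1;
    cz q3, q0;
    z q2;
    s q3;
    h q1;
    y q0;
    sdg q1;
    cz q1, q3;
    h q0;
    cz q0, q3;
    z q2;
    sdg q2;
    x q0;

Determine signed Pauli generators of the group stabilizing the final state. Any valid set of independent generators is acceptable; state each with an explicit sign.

One valid set of independent stabilizer generators is -XIIZ, -IYIZ, -ZZIY, +IIZI (any independent generating set of the same group is equally correct).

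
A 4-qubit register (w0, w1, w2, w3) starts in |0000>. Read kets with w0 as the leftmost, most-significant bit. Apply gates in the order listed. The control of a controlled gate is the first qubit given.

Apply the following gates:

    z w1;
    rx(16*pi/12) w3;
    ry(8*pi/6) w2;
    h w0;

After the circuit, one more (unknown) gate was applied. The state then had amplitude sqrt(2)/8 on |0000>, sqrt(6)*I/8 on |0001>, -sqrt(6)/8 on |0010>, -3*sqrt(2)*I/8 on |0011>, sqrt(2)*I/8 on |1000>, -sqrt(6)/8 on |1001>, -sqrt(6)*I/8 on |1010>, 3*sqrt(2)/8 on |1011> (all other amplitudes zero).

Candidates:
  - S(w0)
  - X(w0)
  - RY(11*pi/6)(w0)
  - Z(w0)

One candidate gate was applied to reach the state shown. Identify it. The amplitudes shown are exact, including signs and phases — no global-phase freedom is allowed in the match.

It was S(w0) that produced the state shown.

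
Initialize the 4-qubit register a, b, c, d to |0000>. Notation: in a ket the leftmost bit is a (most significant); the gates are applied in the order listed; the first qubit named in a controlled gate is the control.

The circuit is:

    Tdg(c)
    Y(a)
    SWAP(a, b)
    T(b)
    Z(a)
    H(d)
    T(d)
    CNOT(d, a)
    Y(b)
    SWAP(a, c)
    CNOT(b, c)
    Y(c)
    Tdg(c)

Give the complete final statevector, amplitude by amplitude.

The resulting statevector has amplitude sqrt(2)/2 on |0001>, sqrt(2)*I/2 on |0010>, and 0 on every other basis state.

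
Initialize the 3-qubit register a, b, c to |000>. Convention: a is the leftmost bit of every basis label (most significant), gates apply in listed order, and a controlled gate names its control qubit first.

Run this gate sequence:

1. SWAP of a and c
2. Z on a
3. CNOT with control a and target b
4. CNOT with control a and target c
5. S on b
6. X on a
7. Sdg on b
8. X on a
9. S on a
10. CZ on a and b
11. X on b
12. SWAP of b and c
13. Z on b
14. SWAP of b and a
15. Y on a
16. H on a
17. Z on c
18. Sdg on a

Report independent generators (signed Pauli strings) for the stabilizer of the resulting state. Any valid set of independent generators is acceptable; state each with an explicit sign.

The final state is stabilized by the group generated by +YII, +IZI, -IIZ; other independent generating sets are equally valid.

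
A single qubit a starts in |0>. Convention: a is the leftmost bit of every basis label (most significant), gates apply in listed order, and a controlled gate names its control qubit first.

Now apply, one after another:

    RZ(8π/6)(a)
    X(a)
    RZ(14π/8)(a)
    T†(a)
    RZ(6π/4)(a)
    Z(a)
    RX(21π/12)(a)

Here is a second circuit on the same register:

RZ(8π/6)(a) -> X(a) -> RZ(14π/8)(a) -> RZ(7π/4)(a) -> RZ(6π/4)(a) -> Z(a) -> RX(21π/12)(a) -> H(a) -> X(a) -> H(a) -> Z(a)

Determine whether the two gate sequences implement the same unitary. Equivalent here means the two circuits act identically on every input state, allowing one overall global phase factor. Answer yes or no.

Yes: on every input state the two circuits agree up to one overall phase factor.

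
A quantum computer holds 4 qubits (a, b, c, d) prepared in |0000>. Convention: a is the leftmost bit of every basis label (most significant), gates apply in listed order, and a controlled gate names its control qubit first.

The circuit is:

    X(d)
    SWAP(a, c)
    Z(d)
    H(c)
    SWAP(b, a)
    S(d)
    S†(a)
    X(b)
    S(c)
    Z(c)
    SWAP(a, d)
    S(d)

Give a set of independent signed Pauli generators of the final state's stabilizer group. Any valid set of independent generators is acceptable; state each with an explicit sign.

The stabilizer group can be generated by -IIYI, -ZIII, -IZII, +IIIZ, among other valid generating sets.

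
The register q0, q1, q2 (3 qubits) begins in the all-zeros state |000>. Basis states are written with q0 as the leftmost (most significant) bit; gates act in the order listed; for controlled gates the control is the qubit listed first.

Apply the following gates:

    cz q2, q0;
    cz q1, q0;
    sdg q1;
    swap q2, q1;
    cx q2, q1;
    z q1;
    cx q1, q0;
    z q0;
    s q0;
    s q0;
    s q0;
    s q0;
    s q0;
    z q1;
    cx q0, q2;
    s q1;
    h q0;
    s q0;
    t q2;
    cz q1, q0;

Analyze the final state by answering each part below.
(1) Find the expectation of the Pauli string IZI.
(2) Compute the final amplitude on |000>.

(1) In the final state, IZI has expectation 1.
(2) The final state's coefficient on |000> equals sqrt(2)/2.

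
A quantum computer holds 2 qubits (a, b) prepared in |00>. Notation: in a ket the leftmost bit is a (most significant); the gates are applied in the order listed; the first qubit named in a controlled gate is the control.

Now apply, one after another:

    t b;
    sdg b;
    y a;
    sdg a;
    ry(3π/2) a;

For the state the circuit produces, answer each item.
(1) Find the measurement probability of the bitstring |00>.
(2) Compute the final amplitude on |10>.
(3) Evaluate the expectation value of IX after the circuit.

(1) A full measurement returns |00> with probability 1/2.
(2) The amplitude on |10> is -sqrt(2)/2.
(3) The observable IX averages to 0.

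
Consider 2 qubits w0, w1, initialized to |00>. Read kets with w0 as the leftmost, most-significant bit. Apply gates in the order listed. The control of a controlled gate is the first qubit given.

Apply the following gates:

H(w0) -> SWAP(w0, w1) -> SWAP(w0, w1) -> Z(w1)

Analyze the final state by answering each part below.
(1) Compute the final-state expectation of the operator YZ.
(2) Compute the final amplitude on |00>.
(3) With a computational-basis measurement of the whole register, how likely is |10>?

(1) The observable YZ averages to 0. Key observation: gates 2-3 undo each other exactly, leaving only the rest of the circuit to track.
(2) The amplitude on |00> is sqrt(2)/2.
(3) The probability of measuring |10> is 1/2.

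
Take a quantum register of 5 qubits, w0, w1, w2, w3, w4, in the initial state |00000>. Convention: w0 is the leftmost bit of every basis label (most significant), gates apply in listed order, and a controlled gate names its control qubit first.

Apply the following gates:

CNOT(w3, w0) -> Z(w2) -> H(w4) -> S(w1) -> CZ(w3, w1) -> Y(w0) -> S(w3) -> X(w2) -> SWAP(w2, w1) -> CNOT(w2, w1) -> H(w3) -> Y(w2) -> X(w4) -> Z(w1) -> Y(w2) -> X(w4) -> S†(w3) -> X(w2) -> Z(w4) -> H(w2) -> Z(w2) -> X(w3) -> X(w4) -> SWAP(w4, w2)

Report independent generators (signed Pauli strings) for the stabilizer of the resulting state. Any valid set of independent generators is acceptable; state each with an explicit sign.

The final state is stabilized by the group generated by -IIXII, +IIIYI, +IIIIX, -ZIIII, -IZIII; other independent generating sets are equally valid.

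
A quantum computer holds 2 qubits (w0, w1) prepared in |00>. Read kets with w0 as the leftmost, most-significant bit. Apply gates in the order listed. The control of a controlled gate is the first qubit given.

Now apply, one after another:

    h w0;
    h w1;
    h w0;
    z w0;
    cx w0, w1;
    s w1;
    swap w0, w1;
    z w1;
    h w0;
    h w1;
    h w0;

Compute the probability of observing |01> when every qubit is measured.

The probability of measuring |01> is 1/4.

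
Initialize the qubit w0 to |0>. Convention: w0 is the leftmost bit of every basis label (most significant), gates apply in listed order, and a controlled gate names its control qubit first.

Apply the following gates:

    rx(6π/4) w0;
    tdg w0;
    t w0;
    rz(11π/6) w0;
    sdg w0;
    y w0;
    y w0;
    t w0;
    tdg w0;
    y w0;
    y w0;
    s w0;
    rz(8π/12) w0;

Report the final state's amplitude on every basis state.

The resulting statevector has amplitude -sqrt(2)*exp(3*I*pi/4)/2 on |0>, sqrt(2)*exp(3*I*pi/4)/2 on |1>. Key observation: steps 5-12 multiply out to the identity, so the circuit reduces to the remaining gates.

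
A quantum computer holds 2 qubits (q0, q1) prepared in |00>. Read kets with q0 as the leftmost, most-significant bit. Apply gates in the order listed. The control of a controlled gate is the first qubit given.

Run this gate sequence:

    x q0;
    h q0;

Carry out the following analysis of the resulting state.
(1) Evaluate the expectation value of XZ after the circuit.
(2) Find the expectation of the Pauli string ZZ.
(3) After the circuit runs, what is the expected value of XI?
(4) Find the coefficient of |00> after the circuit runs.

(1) The observable XZ averages to -1.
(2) In the final state, ZZ has expectation 0.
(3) The observable XI averages to -1.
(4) |00> carries amplitude sqrt(2)/2 in the final state.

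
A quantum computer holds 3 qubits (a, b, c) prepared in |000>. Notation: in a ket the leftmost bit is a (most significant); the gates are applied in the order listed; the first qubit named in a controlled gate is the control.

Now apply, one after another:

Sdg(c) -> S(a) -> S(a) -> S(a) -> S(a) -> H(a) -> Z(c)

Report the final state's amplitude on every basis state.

The resulting statevector has amplitude sqrt(2)/2 on |000>, sqrt(2)/2 on |100>, and 0 on every other basis state. Key observation: the block from step 2 through step 5 cancels to the identity and can be dropped.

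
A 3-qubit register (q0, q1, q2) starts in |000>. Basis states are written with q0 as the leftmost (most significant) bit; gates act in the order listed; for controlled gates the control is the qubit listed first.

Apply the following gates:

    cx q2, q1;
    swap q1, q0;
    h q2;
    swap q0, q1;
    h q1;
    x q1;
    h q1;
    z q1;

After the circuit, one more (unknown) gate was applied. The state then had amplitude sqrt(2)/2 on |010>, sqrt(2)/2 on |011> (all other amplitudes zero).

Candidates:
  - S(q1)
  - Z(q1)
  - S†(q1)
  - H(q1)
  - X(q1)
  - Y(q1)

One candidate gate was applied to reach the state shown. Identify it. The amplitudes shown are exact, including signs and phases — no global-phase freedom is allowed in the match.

The applied gate was X(q1). Key observation: gates 5-8 undo each other exactly, leaving only the rest of the circuit to track.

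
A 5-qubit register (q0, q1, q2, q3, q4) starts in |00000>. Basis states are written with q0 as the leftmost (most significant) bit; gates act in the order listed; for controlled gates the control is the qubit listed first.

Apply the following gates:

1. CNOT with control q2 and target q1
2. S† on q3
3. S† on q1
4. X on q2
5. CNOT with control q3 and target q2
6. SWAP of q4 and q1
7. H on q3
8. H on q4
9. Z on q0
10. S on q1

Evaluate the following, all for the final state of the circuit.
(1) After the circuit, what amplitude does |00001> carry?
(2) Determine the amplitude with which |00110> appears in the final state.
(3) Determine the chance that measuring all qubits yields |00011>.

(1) The final state's coefficient on |00001> equals 0.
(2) The amplitude on |00110> is 1/2.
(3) The probability of measuring |00011> is 0.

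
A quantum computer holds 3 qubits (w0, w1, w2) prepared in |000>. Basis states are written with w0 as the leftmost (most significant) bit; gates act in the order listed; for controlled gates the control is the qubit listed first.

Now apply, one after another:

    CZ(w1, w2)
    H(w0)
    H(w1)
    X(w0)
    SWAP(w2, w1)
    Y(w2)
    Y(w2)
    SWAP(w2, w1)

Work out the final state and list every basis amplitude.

The final amplitudes are 1/2 on |000>, 0 on |001>, 1/2 on |010>, 0 on |011>, 1/2 on |100>, 0 on |101>, 1/2 on |110>, 0 on |111>. Key observation: the block from step 5 through step 8 cancels to the identity and can be dropped.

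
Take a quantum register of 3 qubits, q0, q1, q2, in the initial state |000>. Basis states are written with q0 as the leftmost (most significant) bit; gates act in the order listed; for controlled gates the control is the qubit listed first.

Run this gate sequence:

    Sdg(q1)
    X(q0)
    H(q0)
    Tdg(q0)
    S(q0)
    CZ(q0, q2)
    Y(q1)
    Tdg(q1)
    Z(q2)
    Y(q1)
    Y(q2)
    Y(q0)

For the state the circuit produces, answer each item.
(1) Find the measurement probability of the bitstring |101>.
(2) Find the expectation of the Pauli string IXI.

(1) A full measurement returns |101> with probability 1/2.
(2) In the final state, IXI has expectation 0.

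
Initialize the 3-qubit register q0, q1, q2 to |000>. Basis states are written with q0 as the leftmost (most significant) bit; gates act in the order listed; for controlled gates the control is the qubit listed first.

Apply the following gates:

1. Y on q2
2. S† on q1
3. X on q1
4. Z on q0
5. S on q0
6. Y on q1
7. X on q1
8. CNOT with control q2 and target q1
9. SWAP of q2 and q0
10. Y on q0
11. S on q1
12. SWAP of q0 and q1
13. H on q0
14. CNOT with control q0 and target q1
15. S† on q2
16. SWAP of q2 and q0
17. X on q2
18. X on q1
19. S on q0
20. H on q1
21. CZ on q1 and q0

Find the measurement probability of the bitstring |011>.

Outcome |011> occurs with probability 1/4.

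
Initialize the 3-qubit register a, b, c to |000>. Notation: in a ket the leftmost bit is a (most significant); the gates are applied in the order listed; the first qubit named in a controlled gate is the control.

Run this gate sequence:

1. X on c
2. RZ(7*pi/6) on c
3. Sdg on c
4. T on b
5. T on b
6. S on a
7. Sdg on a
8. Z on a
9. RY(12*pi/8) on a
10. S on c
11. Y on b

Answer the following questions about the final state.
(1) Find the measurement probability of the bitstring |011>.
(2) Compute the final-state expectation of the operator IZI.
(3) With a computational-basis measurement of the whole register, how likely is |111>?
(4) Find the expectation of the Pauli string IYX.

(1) A full measurement returns |011> with probability 1/2. Key observation: the block from step 6 through step 7 cancels to the identity and can be dropped.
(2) The observable IZI averages to -1.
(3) The probability of measuring |111> is 1/2.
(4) The observable IYX averages to 0.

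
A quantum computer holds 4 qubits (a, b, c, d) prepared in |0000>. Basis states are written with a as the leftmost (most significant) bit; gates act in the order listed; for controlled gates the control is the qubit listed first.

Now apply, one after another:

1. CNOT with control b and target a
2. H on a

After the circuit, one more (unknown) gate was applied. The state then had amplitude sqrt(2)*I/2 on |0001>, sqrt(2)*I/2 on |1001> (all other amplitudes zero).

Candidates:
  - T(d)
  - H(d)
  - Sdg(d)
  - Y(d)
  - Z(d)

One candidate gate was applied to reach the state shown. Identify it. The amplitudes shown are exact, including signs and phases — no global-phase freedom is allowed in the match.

The unique candidate consistent with the amplitudes is Y(d).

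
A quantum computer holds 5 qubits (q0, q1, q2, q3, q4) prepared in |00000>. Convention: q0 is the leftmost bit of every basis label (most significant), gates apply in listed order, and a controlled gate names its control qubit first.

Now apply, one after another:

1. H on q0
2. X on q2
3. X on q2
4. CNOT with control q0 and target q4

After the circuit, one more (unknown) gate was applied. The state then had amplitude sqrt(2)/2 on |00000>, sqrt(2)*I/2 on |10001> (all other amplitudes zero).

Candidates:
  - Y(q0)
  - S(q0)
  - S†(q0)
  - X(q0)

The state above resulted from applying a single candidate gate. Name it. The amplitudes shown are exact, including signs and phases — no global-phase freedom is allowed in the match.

It was S(q0) that produced the state shown.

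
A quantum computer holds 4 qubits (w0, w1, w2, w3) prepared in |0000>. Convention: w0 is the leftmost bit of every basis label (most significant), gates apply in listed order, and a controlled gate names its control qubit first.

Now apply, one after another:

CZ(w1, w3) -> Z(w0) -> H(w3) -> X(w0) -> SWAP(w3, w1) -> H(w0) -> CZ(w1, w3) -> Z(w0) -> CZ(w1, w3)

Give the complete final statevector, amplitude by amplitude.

The resulting statevector has amplitude 1/2 on |0000>, 1/2 on |0100>, 1/2 on |1000>, 1/2 on |1100>, and 0 on every other basis state.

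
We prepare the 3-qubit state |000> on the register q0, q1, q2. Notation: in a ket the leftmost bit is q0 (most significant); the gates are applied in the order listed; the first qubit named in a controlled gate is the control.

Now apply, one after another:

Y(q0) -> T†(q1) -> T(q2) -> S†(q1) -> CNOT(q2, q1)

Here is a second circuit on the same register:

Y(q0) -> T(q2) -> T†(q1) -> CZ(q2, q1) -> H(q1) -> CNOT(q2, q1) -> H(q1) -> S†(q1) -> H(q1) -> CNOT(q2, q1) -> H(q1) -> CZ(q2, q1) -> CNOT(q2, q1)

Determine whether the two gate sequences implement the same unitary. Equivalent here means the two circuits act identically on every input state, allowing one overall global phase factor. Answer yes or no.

Yes — the two circuits implement the same unitary up to a global phase.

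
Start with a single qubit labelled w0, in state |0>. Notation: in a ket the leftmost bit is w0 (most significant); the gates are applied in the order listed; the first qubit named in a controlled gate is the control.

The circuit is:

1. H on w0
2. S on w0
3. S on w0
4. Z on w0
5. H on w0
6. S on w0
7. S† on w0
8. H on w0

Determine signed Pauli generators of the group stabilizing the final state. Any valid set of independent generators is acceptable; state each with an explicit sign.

The final state is stabilized by the group generated by +X; other independent generating sets are equally valid.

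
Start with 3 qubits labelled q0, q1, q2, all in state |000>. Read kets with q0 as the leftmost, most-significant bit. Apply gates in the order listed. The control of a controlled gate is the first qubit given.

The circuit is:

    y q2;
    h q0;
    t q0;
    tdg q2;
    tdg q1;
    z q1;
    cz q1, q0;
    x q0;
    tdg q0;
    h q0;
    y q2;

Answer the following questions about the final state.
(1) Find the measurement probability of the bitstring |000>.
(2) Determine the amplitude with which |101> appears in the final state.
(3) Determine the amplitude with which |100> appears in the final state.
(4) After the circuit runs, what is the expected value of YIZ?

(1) Outcome |000> occurs with probability 1/2.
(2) |101> carries amplitude 0 in the final state.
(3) The final state's coefficient on |100> equals 1/2 + I/2.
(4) In the final state, YIZ has expectation 1.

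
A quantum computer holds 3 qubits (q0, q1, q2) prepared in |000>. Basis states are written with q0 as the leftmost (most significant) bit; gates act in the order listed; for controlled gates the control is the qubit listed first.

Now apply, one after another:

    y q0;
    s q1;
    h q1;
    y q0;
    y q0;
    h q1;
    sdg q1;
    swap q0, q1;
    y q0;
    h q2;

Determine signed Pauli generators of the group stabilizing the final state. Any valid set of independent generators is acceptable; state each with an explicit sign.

One valid set of independent stabilizer generators is +IIX, -ZII, -IZI (any independent generating set of the same group is equally correct). Key observation: gates 2-7 undo each other exactly, leaving only the rest of the circuit to track.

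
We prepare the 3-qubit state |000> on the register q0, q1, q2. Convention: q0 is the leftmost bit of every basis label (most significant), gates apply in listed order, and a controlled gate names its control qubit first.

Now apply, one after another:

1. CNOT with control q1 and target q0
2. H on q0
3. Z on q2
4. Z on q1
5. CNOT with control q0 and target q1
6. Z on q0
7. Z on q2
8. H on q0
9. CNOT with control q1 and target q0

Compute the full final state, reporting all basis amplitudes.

The resulting statevector has amplitude 1/2 on |000>, 0 on |001>, 1/2 on |010>, 0 on |011>, 1/2 on |100>, 0 on |101>, -1/2 on |110>, 0 on |111>.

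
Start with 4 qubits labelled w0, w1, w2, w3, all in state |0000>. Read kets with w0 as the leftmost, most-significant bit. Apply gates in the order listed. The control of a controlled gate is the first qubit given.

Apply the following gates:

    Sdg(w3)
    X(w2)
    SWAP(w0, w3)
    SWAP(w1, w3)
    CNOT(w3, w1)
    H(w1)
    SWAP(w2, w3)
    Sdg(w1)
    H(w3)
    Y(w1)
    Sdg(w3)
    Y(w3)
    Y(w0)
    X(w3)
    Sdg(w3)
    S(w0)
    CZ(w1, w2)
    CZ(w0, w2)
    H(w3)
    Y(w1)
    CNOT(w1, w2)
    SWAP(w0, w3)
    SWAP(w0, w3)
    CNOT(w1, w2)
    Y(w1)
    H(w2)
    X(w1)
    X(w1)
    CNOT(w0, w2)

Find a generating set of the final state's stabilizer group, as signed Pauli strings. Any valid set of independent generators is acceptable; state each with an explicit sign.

One valid set of independent stabilizer generators is -IYII, +IIXI, -ZIII, -IIIZ (any independent generating set of the same group is equally correct). Key observation: the block from step 20 through step 25 cancels to the identity and can be dropped.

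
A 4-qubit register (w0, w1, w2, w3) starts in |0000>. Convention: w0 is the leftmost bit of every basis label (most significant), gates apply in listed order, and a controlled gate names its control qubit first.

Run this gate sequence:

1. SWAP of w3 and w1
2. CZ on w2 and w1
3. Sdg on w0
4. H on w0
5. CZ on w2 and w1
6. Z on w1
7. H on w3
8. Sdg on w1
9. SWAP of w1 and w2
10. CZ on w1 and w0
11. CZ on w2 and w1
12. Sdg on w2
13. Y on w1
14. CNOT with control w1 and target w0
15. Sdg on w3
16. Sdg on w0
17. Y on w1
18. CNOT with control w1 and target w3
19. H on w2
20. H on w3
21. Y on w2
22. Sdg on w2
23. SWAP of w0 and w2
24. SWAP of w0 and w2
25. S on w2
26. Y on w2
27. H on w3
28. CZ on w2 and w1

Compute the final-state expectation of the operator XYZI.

In the final state, XYZI has expectation 0. Key observation: gates 20-27 undo each other exactly, leaving only the rest of the circuit to track.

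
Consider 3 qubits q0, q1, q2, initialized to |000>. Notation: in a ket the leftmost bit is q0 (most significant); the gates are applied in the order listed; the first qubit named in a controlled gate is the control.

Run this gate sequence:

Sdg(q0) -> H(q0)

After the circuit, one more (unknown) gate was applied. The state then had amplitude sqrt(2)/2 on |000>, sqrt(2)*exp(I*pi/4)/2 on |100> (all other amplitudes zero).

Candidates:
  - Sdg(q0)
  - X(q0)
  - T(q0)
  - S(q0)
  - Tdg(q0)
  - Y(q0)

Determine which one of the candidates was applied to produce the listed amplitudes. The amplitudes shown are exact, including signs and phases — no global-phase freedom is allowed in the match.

The applied gate was T(q0).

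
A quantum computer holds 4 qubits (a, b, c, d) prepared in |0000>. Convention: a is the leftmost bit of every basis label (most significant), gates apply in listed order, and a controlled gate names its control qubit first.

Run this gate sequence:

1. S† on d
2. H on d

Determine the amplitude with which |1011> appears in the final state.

The final state's coefficient on |1011> equals 0.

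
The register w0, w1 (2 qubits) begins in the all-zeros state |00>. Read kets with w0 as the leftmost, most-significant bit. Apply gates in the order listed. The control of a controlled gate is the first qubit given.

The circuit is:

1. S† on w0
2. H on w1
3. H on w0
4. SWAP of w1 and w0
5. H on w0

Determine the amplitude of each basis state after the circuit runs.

The resulting statevector has amplitude sqrt(2)/2 on |00>, sqrt(2)/2 on |01>, 0 on |10>, 0 on |11>.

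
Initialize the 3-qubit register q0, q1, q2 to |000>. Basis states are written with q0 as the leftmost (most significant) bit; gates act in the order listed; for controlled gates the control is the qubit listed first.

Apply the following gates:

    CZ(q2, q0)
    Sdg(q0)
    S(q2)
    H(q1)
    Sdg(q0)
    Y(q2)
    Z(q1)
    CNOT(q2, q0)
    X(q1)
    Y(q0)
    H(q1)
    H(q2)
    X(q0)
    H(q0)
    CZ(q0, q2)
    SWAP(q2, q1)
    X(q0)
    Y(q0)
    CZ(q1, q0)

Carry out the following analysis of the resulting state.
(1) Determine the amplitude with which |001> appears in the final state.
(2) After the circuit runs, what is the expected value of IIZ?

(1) The amplitude on |001> is I/2.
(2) The expectation value of IIZ is -1.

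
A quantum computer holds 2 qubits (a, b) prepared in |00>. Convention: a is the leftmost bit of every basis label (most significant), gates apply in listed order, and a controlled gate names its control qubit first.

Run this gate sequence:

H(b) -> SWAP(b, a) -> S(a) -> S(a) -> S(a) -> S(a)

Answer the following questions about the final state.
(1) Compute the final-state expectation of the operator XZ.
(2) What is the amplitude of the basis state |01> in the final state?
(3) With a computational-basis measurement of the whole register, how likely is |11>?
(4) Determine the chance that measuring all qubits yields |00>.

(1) In the final state, XZ has expectation 1. Key observation: gates 3-6 undo each other exactly, leaving only the rest of the circuit to track.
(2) The amplitude on |01> is 0.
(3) The probability of measuring |11> is 0.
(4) Outcome |00> occurs with probability 1/2.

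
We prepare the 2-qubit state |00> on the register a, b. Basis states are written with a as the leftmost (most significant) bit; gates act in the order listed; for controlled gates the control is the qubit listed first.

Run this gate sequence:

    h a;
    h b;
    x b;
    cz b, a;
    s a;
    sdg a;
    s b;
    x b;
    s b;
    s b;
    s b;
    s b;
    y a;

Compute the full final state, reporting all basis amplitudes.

After the circuit, the state carries amplitude -1/2 on |00>, -I/2 on |01>, -1/2 on |10>, I/2 on |11>. Key observation: gates 9-12 undo each other exactly, leaving only the rest of the circuit to track.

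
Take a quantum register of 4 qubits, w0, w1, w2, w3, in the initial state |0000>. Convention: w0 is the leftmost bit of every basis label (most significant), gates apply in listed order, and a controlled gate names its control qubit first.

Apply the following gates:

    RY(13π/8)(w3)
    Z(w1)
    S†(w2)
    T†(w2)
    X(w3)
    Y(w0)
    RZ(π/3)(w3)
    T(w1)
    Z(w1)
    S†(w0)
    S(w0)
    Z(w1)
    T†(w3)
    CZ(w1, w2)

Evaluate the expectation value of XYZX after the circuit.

In the final state, XYZX has expectation 0. Key observation: steps 9-12 multiply out to the identity, so the circuit reduces to the remaining gates.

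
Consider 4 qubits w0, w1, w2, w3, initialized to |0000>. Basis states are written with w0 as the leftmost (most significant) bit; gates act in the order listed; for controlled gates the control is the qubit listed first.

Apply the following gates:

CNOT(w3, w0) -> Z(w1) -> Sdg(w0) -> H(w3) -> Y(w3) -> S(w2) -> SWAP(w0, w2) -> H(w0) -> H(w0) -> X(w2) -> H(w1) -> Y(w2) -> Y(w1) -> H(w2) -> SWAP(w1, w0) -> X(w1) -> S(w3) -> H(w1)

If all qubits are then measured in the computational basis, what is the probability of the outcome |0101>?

The probability of measuring |0101> is 1/16.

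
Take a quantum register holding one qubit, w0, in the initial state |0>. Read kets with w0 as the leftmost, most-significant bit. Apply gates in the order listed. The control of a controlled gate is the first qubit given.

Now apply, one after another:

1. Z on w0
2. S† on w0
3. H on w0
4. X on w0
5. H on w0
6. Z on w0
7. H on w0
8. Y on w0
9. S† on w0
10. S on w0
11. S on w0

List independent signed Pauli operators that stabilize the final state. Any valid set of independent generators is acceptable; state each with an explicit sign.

One valid set of independent stabilizer generators is -Y (any independent generating set of the same group is equally correct). Key observation: the block from step 3 through step 6 cancels to the identity and can be dropped.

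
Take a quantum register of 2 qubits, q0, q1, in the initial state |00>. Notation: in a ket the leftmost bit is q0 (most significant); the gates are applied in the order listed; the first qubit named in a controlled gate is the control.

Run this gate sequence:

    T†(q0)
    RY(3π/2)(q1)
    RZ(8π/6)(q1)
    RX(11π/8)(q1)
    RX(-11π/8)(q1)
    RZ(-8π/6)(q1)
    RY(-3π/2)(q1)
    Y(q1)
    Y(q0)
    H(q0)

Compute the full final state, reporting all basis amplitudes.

The final amplitudes are 0 on |00>, -sqrt(2)/2 on |01>, 0 on |10>, sqrt(2)/2 on |11>. Key observation: steps 2-7 multiply out to the identity, so the circuit reduces to the remaining gates.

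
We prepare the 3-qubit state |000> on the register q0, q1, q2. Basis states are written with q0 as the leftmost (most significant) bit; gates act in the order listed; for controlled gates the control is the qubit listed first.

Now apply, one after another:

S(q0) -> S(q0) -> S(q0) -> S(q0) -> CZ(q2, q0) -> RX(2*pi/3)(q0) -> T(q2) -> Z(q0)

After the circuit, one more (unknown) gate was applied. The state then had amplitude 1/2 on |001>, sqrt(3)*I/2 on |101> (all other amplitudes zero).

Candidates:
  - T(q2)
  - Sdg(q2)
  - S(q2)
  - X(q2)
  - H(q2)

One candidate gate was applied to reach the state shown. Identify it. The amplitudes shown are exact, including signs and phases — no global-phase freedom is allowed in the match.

The applied gate was X(q2). Key observation: the block from step 1 through step 4 cancels to the identity and can be dropped.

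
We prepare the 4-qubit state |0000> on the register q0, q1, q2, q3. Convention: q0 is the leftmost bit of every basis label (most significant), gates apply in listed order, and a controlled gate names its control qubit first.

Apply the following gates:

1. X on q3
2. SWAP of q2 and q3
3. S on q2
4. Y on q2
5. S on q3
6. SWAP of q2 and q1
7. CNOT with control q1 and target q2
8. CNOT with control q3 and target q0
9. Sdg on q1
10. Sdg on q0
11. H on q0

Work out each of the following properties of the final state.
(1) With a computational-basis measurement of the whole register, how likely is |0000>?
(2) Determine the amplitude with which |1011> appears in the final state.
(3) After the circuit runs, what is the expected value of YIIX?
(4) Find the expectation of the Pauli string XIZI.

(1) The probability of measuring |0000> is 1/2.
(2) The final state's coefficient on |1011> equals 0.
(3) The expectation value of YIIX is 0.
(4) The observable XIZI averages to 1.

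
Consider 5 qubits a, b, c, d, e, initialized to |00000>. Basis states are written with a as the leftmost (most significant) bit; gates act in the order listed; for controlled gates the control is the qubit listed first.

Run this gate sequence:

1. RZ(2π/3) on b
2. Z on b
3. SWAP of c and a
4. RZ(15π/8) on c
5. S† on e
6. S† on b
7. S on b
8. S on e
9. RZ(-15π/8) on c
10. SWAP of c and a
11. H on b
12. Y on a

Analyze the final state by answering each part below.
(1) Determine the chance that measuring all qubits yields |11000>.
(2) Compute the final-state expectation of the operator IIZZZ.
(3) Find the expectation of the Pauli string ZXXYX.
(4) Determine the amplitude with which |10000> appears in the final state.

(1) The probability of measuring |11000> is 1/2.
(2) The expectation value of IIZZZ is 1.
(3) In the final state, ZXXYX has expectation 0.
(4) The amplitude on |10000> is sqrt(2)*exp(I*pi/6)/2.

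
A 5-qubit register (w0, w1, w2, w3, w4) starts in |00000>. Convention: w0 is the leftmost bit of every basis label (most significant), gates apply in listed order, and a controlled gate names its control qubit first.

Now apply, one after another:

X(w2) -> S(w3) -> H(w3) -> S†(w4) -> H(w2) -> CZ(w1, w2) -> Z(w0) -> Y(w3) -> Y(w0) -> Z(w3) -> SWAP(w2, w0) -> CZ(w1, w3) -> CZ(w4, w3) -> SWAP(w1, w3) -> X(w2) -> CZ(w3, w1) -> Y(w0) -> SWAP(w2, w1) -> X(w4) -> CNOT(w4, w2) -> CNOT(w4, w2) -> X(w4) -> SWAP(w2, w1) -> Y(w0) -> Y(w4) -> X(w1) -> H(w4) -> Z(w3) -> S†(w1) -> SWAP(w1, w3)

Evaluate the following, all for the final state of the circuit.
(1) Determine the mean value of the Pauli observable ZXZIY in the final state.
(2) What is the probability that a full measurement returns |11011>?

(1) The expectation value of ZXZIY is 0. Key observation: steps 17-24 multiply out to the identity, so the circuit reduces to the remaining gates.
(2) A full measurement returns |11011> with probability 0.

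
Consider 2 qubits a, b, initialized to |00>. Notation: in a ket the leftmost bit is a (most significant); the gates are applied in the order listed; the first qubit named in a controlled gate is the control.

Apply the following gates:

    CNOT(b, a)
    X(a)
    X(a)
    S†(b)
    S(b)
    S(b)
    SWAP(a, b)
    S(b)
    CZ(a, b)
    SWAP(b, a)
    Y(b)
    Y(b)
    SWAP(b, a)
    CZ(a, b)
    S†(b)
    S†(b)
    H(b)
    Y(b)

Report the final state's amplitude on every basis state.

The final amplitudes are -sqrt(2)*I/2 on |00>, sqrt(2)*I/2 on |01>, 0 on |10>, 0 on |11>.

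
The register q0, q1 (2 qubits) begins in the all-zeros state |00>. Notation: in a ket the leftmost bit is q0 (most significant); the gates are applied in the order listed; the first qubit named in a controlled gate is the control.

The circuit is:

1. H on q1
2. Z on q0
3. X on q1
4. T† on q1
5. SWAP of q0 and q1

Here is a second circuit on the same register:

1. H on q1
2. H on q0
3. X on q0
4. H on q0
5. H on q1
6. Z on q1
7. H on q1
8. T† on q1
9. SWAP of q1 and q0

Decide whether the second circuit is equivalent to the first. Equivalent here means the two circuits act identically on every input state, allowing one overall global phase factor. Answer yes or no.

Yes: on every input state the two circuits agree up to one overall phase factor.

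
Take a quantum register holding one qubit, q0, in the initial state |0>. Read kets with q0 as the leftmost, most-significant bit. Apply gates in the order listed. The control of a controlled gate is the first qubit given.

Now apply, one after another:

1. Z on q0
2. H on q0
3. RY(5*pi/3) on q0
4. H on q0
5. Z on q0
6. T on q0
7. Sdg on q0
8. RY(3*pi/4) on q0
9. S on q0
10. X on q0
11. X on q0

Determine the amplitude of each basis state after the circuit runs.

The final amplitudes are -sqrt(6 - 3*sqrt(2))/4 + sqrt(sqrt(2) + 2)*exp(3*I*pi/4)/4 on |0>, -I*sqrt(3*sqrt(2) + 6)/4 + sqrt(2 - sqrt(2))*exp(I*pi/4)/4 on |1>. Key observation: the block from step 10 through step 11 cancels to the identity and can be dropped.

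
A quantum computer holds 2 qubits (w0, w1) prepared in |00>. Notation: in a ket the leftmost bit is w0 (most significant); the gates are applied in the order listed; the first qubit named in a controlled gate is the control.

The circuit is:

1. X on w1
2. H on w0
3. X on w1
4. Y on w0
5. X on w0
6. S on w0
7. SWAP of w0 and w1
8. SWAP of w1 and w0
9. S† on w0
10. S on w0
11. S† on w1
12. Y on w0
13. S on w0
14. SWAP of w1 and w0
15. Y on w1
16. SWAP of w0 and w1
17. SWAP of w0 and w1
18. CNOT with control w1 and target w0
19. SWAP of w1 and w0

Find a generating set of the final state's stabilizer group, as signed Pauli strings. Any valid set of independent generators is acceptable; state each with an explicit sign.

The final state is stabilized by the group generated by -XX, +ZZ; other independent generating sets are equally valid.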